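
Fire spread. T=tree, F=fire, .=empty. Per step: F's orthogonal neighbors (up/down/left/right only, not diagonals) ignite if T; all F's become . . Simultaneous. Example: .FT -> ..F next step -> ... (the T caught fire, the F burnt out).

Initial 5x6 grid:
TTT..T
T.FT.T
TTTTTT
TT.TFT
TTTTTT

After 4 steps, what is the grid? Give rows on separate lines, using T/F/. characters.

Step 1: 7 trees catch fire, 2 burn out
  TTF..T
  T..F.T
  TTFTFT
  TT.F.F
  TTTTFT
Step 2: 6 trees catch fire, 7 burn out
  TF...T
  T....T
  TF.F.F
  TT....
  TTTF.F
Step 3: 5 trees catch fire, 6 burn out
  F....T
  T....F
  F.....
  TF....
  TTF...
Step 4: 4 trees catch fire, 5 burn out
  .....F
  F.....
  ......
  F.....
  TF....

.....F
F.....
......
F.....
TF....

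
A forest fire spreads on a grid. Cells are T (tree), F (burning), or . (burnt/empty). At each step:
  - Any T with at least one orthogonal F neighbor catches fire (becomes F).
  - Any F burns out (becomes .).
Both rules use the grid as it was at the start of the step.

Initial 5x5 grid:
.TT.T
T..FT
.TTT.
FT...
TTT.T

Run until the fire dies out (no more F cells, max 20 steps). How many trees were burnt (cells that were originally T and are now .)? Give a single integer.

Answer: 9

Derivation:
Step 1: +4 fires, +2 burnt (F count now 4)
Step 2: +4 fires, +4 burnt (F count now 4)
Step 3: +1 fires, +4 burnt (F count now 1)
Step 4: +0 fires, +1 burnt (F count now 0)
Fire out after step 4
Initially T: 13, now '.': 21
Total burnt (originally-T cells now '.'): 9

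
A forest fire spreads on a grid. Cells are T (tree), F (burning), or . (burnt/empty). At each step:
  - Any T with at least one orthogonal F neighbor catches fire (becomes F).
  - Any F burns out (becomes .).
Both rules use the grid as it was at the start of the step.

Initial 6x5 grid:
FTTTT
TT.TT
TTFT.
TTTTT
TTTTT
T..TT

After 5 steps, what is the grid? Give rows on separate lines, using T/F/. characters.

Step 1: 5 trees catch fire, 2 burn out
  .FTTT
  FT.TT
  TF.F.
  TTFTT
  TTTTT
  T..TT
Step 2: 7 trees catch fire, 5 burn out
  ..FTT
  .F.FT
  F....
  TF.FT
  TTFTT
  T..TT
Step 3: 6 trees catch fire, 7 burn out
  ...FT
  ....F
  .....
  F...F
  TF.FT
  T..TT
Step 4: 4 trees catch fire, 6 burn out
  ....F
  .....
  .....
  .....
  F...F
  T..FT
Step 5: 2 trees catch fire, 4 burn out
  .....
  .....
  .....
  .....
  .....
  F...F

.....
.....
.....
.....
.....
F...F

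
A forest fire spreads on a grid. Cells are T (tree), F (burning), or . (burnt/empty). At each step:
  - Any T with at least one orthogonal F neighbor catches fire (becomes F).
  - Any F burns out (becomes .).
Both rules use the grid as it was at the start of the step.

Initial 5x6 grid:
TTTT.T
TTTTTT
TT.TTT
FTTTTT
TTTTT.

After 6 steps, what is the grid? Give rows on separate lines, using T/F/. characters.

Step 1: 3 trees catch fire, 1 burn out
  TTTT.T
  TTTTTT
  FT.TTT
  .FTTTT
  FTTTT.
Step 2: 4 trees catch fire, 3 burn out
  TTTT.T
  FTTTTT
  .F.TTT
  ..FTTT
  .FTTT.
Step 3: 4 trees catch fire, 4 burn out
  FTTT.T
  .FTTTT
  ...TTT
  ...FTT
  ..FTT.
Step 4: 5 trees catch fire, 4 burn out
  .FTT.T
  ..FTTT
  ...FTT
  ....FT
  ...FT.
Step 5: 5 trees catch fire, 5 burn out
  ..FT.T
  ...FTT
  ....FT
  .....F
  ....F.
Step 6: 3 trees catch fire, 5 burn out
  ...F.T
  ....FT
  .....F
  ......
  ......

...F.T
....FT
.....F
......
......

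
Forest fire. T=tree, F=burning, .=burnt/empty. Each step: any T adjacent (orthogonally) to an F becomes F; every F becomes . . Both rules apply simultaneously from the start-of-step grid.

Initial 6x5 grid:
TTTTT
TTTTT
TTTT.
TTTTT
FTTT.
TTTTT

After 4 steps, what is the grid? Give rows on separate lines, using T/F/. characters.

Step 1: 3 trees catch fire, 1 burn out
  TTTTT
  TTTTT
  TTTT.
  FTTTT
  .FTT.
  FTTTT
Step 2: 4 trees catch fire, 3 burn out
  TTTTT
  TTTTT
  FTTT.
  .FTTT
  ..FT.
  .FTTT
Step 3: 5 trees catch fire, 4 burn out
  TTTTT
  FTTTT
  .FTT.
  ..FTT
  ...F.
  ..FTT
Step 4: 5 trees catch fire, 5 burn out
  FTTTT
  .FTTT
  ..FT.
  ...FT
  .....
  ...FT

FTTTT
.FTTT
..FT.
...FT
.....
...FT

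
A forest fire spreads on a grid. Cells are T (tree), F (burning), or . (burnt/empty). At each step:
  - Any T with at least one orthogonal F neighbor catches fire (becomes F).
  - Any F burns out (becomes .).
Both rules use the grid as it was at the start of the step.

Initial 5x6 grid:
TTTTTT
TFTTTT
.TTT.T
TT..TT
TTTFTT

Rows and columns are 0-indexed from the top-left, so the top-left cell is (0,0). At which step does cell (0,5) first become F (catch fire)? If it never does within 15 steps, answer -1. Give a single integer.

Step 1: cell (0,5)='T' (+6 fires, +2 burnt)
Step 2: cell (0,5)='T' (+8 fires, +6 burnt)
Step 3: cell (0,5)='T' (+6 fires, +8 burnt)
Step 4: cell (0,5)='T' (+3 fires, +6 burnt)
Step 5: cell (0,5)='F' (+1 fires, +3 burnt)
  -> target ignites at step 5
Step 6: cell (0,5)='.' (+0 fires, +1 burnt)
  fire out at step 6

5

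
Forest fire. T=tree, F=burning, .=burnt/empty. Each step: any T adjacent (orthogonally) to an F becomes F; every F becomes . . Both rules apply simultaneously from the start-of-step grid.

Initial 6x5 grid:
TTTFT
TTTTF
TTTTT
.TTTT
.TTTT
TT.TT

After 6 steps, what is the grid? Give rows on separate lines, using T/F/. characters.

Step 1: 4 trees catch fire, 2 burn out
  TTF.F
  TTTF.
  TTTTF
  .TTTT
  .TTTT
  TT.TT
Step 2: 4 trees catch fire, 4 burn out
  TF...
  TTF..
  TTTF.
  .TTTF
  .TTTT
  TT.TT
Step 3: 5 trees catch fire, 4 burn out
  F....
  TF...
  TTF..
  .TTF.
  .TTTF
  TT.TT
Step 4: 5 trees catch fire, 5 burn out
  .....
  F....
  TF...
  .TF..
  .TTF.
  TT.TF
Step 5: 4 trees catch fire, 5 burn out
  .....
  .....
  F....
  .F...
  .TF..
  TT.F.
Step 6: 1 trees catch fire, 4 burn out
  .....
  .....
  .....
  .....
  .F...
  TT...

.....
.....
.....
.....
.F...
TT...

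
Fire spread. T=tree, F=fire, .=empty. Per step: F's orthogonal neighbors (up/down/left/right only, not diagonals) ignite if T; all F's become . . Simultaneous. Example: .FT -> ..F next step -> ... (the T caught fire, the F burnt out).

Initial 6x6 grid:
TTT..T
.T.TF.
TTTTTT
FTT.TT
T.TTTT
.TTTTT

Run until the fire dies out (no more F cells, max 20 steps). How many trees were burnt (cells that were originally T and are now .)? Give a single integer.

Answer: 25

Derivation:
Step 1: +5 fires, +2 burnt (F count now 5)
Step 2: +5 fires, +5 burnt (F count now 5)
Step 3: +5 fires, +5 burnt (F count now 5)
Step 4: +5 fires, +5 burnt (F count now 5)
Step 5: +5 fires, +5 burnt (F count now 5)
Step 6: +0 fires, +5 burnt (F count now 0)
Fire out after step 6
Initially T: 26, now '.': 35
Total burnt (originally-T cells now '.'): 25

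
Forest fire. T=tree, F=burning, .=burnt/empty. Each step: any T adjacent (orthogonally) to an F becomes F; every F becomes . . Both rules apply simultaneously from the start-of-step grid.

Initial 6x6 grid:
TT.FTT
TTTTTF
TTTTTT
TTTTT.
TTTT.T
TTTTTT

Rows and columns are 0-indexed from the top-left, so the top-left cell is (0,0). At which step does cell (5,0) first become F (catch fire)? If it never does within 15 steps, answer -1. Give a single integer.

Step 1: cell (5,0)='T' (+5 fires, +2 burnt)
Step 2: cell (5,0)='T' (+3 fires, +5 burnt)
Step 3: cell (5,0)='T' (+4 fires, +3 burnt)
Step 4: cell (5,0)='T' (+5 fires, +4 burnt)
Step 5: cell (5,0)='T' (+5 fires, +5 burnt)
Step 6: cell (5,0)='T' (+4 fires, +5 burnt)
Step 7: cell (5,0)='T' (+3 fires, +4 burnt)
Step 8: cell (5,0)='F' (+2 fires, +3 burnt)
  -> target ignites at step 8
Step 9: cell (5,0)='.' (+0 fires, +2 burnt)
  fire out at step 9

8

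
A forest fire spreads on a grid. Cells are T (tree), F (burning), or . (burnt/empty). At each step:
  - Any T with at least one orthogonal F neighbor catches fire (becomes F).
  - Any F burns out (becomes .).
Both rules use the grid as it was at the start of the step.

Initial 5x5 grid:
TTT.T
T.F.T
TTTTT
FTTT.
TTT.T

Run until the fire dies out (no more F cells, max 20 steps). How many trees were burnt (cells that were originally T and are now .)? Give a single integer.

Answer: 17

Derivation:
Step 1: +5 fires, +2 burnt (F count now 5)
Step 2: +6 fires, +5 burnt (F count now 6)
Step 3: +4 fires, +6 burnt (F count now 4)
Step 4: +1 fires, +4 burnt (F count now 1)
Step 5: +1 fires, +1 burnt (F count now 1)
Step 6: +0 fires, +1 burnt (F count now 0)
Fire out after step 6
Initially T: 18, now '.': 24
Total burnt (originally-T cells now '.'): 17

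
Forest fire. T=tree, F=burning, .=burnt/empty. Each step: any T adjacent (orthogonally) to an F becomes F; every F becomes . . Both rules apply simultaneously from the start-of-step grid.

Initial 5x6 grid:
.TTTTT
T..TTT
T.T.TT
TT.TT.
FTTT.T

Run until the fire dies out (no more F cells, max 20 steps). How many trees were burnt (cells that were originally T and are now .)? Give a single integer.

Answer: 19

Derivation:
Step 1: +2 fires, +1 burnt (F count now 2)
Step 2: +3 fires, +2 burnt (F count now 3)
Step 3: +2 fires, +3 burnt (F count now 2)
Step 4: +1 fires, +2 burnt (F count now 1)
Step 5: +1 fires, +1 burnt (F count now 1)
Step 6: +1 fires, +1 burnt (F count now 1)
Step 7: +2 fires, +1 burnt (F count now 2)
Step 8: +3 fires, +2 burnt (F count now 3)
Step 9: +2 fires, +3 burnt (F count now 2)
Step 10: +1 fires, +2 burnt (F count now 1)
Step 11: +1 fires, +1 burnt (F count now 1)
Step 12: +0 fires, +1 burnt (F count now 0)
Fire out after step 12
Initially T: 21, now '.': 28
Total burnt (originally-T cells now '.'): 19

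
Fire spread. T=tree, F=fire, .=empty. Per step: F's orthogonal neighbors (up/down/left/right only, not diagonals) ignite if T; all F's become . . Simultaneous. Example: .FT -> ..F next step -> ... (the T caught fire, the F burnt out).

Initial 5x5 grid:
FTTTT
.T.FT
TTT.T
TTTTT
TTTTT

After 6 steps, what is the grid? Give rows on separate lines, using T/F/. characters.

Step 1: 3 trees catch fire, 2 burn out
  .FTFT
  .T..F
  TTT.T
  TTTTT
  TTTTT
Step 2: 4 trees catch fire, 3 burn out
  ..F.F
  .F...
  TTT.F
  TTTTT
  TTTTT
Step 3: 2 trees catch fire, 4 burn out
  .....
  .....
  TFT..
  TTTTF
  TTTTT
Step 4: 5 trees catch fire, 2 burn out
  .....
  .....
  F.F..
  TFTF.
  TTTTF
Step 5: 4 trees catch fire, 5 burn out
  .....
  .....
  .....
  F.F..
  TFTF.
Step 6: 2 trees catch fire, 4 burn out
  .....
  .....
  .....
  .....
  F.F..

.....
.....
.....
.....
F.F..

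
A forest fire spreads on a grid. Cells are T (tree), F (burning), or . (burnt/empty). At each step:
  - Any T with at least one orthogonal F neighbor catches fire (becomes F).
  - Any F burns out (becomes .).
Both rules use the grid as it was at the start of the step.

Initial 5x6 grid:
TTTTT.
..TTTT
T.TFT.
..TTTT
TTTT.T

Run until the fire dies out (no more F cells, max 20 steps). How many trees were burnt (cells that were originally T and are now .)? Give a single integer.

Answer: 20

Derivation:
Step 1: +4 fires, +1 burnt (F count now 4)
Step 2: +6 fires, +4 burnt (F count now 6)
Step 3: +5 fires, +6 burnt (F count now 5)
Step 4: +3 fires, +5 burnt (F count now 3)
Step 5: +2 fires, +3 burnt (F count now 2)
Step 6: +0 fires, +2 burnt (F count now 0)
Fire out after step 6
Initially T: 21, now '.': 29
Total burnt (originally-T cells now '.'): 20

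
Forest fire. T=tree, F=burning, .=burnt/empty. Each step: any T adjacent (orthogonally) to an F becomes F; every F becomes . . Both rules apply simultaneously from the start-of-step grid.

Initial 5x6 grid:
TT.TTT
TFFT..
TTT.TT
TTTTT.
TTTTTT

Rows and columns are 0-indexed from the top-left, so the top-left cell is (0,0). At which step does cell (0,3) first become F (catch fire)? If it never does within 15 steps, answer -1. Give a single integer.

Step 1: cell (0,3)='T' (+5 fires, +2 burnt)
Step 2: cell (0,3)='F' (+5 fires, +5 burnt)
  -> target ignites at step 2
Step 3: cell (0,3)='.' (+5 fires, +5 burnt)
Step 4: cell (0,3)='.' (+4 fires, +5 burnt)
Step 5: cell (0,3)='.' (+2 fires, +4 burnt)
Step 6: cell (0,3)='.' (+2 fires, +2 burnt)
Step 7: cell (0,3)='.' (+0 fires, +2 burnt)
  fire out at step 7

2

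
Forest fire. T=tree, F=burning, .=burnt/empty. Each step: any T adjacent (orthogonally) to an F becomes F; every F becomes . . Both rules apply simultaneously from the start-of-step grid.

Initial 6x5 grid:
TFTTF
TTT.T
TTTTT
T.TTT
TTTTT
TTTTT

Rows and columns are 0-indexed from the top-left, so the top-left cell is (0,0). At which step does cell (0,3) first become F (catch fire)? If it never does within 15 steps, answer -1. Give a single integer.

Step 1: cell (0,3)='F' (+5 fires, +2 burnt)
  -> target ignites at step 1
Step 2: cell (0,3)='.' (+4 fires, +5 burnt)
Step 3: cell (0,3)='.' (+4 fires, +4 burnt)
Step 4: cell (0,3)='.' (+4 fires, +4 burnt)
Step 5: cell (0,3)='.' (+4 fires, +4 burnt)
Step 6: cell (0,3)='.' (+4 fires, +4 burnt)
Step 7: cell (0,3)='.' (+1 fires, +4 burnt)
Step 8: cell (0,3)='.' (+0 fires, +1 burnt)
  fire out at step 8

1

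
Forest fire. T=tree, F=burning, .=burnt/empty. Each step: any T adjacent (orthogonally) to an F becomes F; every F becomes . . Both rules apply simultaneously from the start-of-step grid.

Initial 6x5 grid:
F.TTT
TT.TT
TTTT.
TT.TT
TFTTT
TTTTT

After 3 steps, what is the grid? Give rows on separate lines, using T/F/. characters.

Step 1: 5 trees catch fire, 2 burn out
  ..TTT
  FT.TT
  TTTT.
  TF.TT
  F.FTT
  TFTTT
Step 2: 7 trees catch fire, 5 burn out
  ..TTT
  .F.TT
  FFTT.
  F..TT
  ...FT
  F.FTT
Step 3: 4 trees catch fire, 7 burn out
  ..TTT
  ...TT
  ..FT.
  ...FT
  ....F
  ...FT

..TTT
...TT
..FT.
...FT
....F
...FT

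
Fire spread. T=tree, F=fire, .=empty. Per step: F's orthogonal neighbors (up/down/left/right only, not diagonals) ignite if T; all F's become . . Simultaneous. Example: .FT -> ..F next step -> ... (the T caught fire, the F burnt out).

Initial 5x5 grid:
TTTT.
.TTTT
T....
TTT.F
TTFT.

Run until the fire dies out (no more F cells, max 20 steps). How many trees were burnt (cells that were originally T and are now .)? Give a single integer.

Answer: 7

Derivation:
Step 1: +3 fires, +2 burnt (F count now 3)
Step 2: +2 fires, +3 burnt (F count now 2)
Step 3: +1 fires, +2 burnt (F count now 1)
Step 4: +1 fires, +1 burnt (F count now 1)
Step 5: +0 fires, +1 burnt (F count now 0)
Fire out after step 5
Initially T: 15, now '.': 17
Total burnt (originally-T cells now '.'): 7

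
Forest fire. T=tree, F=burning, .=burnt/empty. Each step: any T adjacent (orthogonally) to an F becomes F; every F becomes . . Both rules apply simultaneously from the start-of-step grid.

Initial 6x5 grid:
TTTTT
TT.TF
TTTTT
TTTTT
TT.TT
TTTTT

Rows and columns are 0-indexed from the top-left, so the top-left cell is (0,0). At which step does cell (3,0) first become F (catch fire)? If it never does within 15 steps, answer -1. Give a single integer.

Step 1: cell (3,0)='T' (+3 fires, +1 burnt)
Step 2: cell (3,0)='T' (+3 fires, +3 burnt)
Step 3: cell (3,0)='T' (+4 fires, +3 burnt)
Step 4: cell (3,0)='T' (+5 fires, +4 burnt)
Step 5: cell (3,0)='T' (+5 fires, +5 burnt)
Step 6: cell (3,0)='F' (+4 fires, +5 burnt)
  -> target ignites at step 6
Step 7: cell (3,0)='.' (+2 fires, +4 burnt)
Step 8: cell (3,0)='.' (+1 fires, +2 burnt)
Step 9: cell (3,0)='.' (+0 fires, +1 burnt)
  fire out at step 9

6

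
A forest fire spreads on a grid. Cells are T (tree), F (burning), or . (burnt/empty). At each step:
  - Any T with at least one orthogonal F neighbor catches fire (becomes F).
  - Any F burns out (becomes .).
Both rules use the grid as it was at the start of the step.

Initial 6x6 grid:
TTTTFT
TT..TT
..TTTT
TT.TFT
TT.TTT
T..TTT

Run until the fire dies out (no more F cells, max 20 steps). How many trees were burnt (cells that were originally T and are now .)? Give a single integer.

Step 1: +7 fires, +2 burnt (F count now 7)
Step 2: +7 fires, +7 burnt (F count now 7)
Step 3: +4 fires, +7 burnt (F count now 4)
Step 4: +2 fires, +4 burnt (F count now 2)
Step 5: +1 fires, +2 burnt (F count now 1)
Step 6: +0 fires, +1 burnt (F count now 0)
Fire out after step 6
Initially T: 26, now '.': 31
Total burnt (originally-T cells now '.'): 21

Answer: 21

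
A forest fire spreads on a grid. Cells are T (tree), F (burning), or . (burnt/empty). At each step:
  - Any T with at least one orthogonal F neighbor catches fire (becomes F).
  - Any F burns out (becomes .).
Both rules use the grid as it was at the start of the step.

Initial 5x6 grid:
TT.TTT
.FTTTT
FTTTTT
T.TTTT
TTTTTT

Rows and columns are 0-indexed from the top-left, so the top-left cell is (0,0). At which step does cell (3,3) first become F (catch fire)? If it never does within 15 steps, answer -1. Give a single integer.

Step 1: cell (3,3)='T' (+4 fires, +2 burnt)
Step 2: cell (3,3)='T' (+4 fires, +4 burnt)
Step 3: cell (3,3)='T' (+5 fires, +4 burnt)
Step 4: cell (3,3)='F' (+5 fires, +5 burnt)
  -> target ignites at step 4
Step 5: cell (3,3)='.' (+4 fires, +5 burnt)
Step 6: cell (3,3)='.' (+2 fires, +4 burnt)
Step 7: cell (3,3)='.' (+1 fires, +2 burnt)
Step 8: cell (3,3)='.' (+0 fires, +1 burnt)
  fire out at step 8

4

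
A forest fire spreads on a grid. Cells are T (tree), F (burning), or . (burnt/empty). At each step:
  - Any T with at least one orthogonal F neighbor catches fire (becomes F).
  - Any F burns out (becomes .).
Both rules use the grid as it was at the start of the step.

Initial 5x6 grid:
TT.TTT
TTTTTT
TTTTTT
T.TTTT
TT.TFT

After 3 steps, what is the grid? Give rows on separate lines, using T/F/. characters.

Step 1: 3 trees catch fire, 1 burn out
  TT.TTT
  TTTTTT
  TTTTTT
  T.TTFT
  TT.F.F
Step 2: 3 trees catch fire, 3 burn out
  TT.TTT
  TTTTTT
  TTTTFT
  T.TF.F
  TT....
Step 3: 4 trees catch fire, 3 burn out
  TT.TTT
  TTTTFT
  TTTF.F
  T.F...
  TT....

TT.TTT
TTTTFT
TTTF.F
T.F...
TT....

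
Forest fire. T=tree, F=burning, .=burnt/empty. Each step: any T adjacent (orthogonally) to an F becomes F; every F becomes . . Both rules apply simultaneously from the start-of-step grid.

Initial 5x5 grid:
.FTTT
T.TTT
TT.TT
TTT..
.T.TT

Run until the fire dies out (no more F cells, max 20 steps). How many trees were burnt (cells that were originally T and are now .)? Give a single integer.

Step 1: +1 fires, +1 burnt (F count now 1)
Step 2: +2 fires, +1 burnt (F count now 2)
Step 3: +2 fires, +2 burnt (F count now 2)
Step 4: +2 fires, +2 burnt (F count now 2)
Step 5: +1 fires, +2 burnt (F count now 1)
Step 6: +0 fires, +1 burnt (F count now 0)
Fire out after step 6
Initially T: 17, now '.': 16
Total burnt (originally-T cells now '.'): 8

Answer: 8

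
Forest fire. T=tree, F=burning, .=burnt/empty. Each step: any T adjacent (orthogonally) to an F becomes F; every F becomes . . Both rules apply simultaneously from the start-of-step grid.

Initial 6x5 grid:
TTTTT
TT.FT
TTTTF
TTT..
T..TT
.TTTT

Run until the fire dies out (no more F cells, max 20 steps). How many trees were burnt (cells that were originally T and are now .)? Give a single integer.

Answer: 16

Derivation:
Step 1: +3 fires, +2 burnt (F count now 3)
Step 2: +3 fires, +3 burnt (F count now 3)
Step 3: +3 fires, +3 burnt (F count now 3)
Step 4: +4 fires, +3 burnt (F count now 4)
Step 5: +2 fires, +4 burnt (F count now 2)
Step 6: +1 fires, +2 burnt (F count now 1)
Step 7: +0 fires, +1 burnt (F count now 0)
Fire out after step 7
Initially T: 22, now '.': 24
Total burnt (originally-T cells now '.'): 16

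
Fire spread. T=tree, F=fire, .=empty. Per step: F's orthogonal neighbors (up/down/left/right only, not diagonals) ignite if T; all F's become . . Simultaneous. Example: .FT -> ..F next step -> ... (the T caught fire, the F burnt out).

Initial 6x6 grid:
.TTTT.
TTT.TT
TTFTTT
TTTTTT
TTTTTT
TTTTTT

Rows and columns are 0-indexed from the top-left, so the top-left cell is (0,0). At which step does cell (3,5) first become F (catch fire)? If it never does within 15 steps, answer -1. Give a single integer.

Step 1: cell (3,5)='T' (+4 fires, +1 burnt)
Step 2: cell (3,5)='T' (+7 fires, +4 burnt)
Step 3: cell (3,5)='T' (+10 fires, +7 burnt)
Step 4: cell (3,5)='F' (+7 fires, +10 burnt)
  -> target ignites at step 4
Step 5: cell (3,5)='.' (+3 fires, +7 burnt)
Step 6: cell (3,5)='.' (+1 fires, +3 burnt)
Step 7: cell (3,5)='.' (+0 fires, +1 burnt)
  fire out at step 7

4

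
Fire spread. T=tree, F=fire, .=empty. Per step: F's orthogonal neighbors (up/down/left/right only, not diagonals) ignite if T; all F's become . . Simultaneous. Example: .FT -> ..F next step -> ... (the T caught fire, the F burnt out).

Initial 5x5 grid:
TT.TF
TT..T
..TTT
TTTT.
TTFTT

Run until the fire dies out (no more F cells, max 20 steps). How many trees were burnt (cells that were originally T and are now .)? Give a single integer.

Answer: 13

Derivation:
Step 1: +5 fires, +2 burnt (F count now 5)
Step 2: +6 fires, +5 burnt (F count now 6)
Step 3: +2 fires, +6 burnt (F count now 2)
Step 4: +0 fires, +2 burnt (F count now 0)
Fire out after step 4
Initially T: 17, now '.': 21
Total burnt (originally-T cells now '.'): 13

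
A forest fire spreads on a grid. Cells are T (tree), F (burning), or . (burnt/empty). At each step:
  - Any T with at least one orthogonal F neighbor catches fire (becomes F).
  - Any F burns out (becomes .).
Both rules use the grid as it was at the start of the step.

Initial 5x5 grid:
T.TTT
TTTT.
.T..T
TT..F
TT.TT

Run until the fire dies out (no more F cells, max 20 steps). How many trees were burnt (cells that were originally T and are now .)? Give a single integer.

Answer: 3

Derivation:
Step 1: +2 fires, +1 burnt (F count now 2)
Step 2: +1 fires, +2 burnt (F count now 1)
Step 3: +0 fires, +1 burnt (F count now 0)
Fire out after step 3
Initially T: 16, now '.': 12
Total burnt (originally-T cells now '.'): 3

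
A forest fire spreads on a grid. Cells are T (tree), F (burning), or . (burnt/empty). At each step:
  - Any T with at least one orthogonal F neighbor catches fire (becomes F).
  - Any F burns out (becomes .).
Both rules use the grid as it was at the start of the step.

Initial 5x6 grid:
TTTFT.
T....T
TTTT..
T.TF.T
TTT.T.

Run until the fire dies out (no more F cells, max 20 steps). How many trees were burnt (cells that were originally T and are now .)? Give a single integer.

Step 1: +4 fires, +2 burnt (F count now 4)
Step 2: +3 fires, +4 burnt (F count now 3)
Step 3: +3 fires, +3 burnt (F count now 3)
Step 4: +3 fires, +3 burnt (F count now 3)
Step 5: +1 fires, +3 burnt (F count now 1)
Step 6: +0 fires, +1 burnt (F count now 0)
Fire out after step 6
Initially T: 17, now '.': 27
Total burnt (originally-T cells now '.'): 14

Answer: 14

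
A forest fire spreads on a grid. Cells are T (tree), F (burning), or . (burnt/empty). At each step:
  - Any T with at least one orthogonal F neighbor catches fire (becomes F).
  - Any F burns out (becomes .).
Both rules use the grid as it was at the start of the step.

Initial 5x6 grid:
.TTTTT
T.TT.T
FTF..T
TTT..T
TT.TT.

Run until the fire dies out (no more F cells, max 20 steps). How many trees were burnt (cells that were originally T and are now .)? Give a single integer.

Answer: 17

Derivation:
Step 1: +5 fires, +2 burnt (F count now 5)
Step 2: +4 fires, +5 burnt (F count now 4)
Step 3: +3 fires, +4 burnt (F count now 3)
Step 4: +1 fires, +3 burnt (F count now 1)
Step 5: +1 fires, +1 burnt (F count now 1)
Step 6: +1 fires, +1 burnt (F count now 1)
Step 7: +1 fires, +1 burnt (F count now 1)
Step 8: +1 fires, +1 burnt (F count now 1)
Step 9: +0 fires, +1 burnt (F count now 0)
Fire out after step 9
Initially T: 19, now '.': 28
Total burnt (originally-T cells now '.'): 17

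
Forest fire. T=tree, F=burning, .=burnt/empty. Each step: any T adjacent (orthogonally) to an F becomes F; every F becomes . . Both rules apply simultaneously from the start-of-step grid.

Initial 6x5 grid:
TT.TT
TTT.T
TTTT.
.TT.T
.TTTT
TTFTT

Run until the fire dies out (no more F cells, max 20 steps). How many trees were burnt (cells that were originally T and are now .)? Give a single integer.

Answer: 20

Derivation:
Step 1: +3 fires, +1 burnt (F count now 3)
Step 2: +5 fires, +3 burnt (F count now 5)
Step 3: +3 fires, +5 burnt (F count now 3)
Step 4: +4 fires, +3 burnt (F count now 4)
Step 5: +2 fires, +4 burnt (F count now 2)
Step 6: +2 fires, +2 burnt (F count now 2)
Step 7: +1 fires, +2 burnt (F count now 1)
Step 8: +0 fires, +1 burnt (F count now 0)
Fire out after step 8
Initially T: 23, now '.': 27
Total burnt (originally-T cells now '.'): 20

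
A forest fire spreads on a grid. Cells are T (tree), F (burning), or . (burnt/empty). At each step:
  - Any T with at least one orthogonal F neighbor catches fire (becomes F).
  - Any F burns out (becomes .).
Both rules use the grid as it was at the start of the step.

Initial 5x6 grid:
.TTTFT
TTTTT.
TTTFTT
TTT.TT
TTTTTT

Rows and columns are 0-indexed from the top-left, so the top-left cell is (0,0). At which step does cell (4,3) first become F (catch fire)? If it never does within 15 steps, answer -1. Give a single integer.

Step 1: cell (4,3)='T' (+6 fires, +2 burnt)
Step 2: cell (4,3)='T' (+6 fires, +6 burnt)
Step 3: cell (4,3)='T' (+7 fires, +6 burnt)
Step 4: cell (4,3)='F' (+5 fires, +7 burnt)
  -> target ignites at step 4
Step 5: cell (4,3)='.' (+1 fires, +5 burnt)
Step 6: cell (4,3)='.' (+0 fires, +1 burnt)
  fire out at step 6

4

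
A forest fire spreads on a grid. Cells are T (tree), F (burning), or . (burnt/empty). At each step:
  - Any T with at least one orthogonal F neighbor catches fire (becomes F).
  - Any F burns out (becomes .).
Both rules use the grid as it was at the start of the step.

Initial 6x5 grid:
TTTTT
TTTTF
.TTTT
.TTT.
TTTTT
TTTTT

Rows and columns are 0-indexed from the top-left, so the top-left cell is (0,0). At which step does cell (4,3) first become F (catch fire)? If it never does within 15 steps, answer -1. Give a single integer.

Step 1: cell (4,3)='T' (+3 fires, +1 burnt)
Step 2: cell (4,3)='T' (+3 fires, +3 burnt)
Step 3: cell (4,3)='T' (+4 fires, +3 burnt)
Step 4: cell (4,3)='F' (+5 fires, +4 burnt)
  -> target ignites at step 4
Step 5: cell (4,3)='.' (+5 fires, +5 burnt)
Step 6: cell (4,3)='.' (+3 fires, +5 burnt)
Step 7: cell (4,3)='.' (+2 fires, +3 burnt)
Step 8: cell (4,3)='.' (+1 fires, +2 burnt)
Step 9: cell (4,3)='.' (+0 fires, +1 burnt)
  fire out at step 9

4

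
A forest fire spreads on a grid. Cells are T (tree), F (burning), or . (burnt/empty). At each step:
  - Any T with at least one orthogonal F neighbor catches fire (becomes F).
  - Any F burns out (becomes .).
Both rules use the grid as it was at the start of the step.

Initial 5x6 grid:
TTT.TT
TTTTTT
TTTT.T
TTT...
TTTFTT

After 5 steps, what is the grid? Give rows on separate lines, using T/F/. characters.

Step 1: 2 trees catch fire, 1 burn out
  TTT.TT
  TTTTTT
  TTTT.T
  TTT...
  TTF.FT
Step 2: 3 trees catch fire, 2 burn out
  TTT.TT
  TTTTTT
  TTTT.T
  TTF...
  TF...F
Step 3: 3 trees catch fire, 3 burn out
  TTT.TT
  TTTTTT
  TTFT.T
  TF....
  F.....
Step 4: 4 trees catch fire, 3 burn out
  TTT.TT
  TTFTTT
  TF.F.T
  F.....
  ......
Step 5: 4 trees catch fire, 4 burn out
  TTF.TT
  TF.FTT
  F....T
  ......
  ......

TTF.TT
TF.FTT
F....T
......
......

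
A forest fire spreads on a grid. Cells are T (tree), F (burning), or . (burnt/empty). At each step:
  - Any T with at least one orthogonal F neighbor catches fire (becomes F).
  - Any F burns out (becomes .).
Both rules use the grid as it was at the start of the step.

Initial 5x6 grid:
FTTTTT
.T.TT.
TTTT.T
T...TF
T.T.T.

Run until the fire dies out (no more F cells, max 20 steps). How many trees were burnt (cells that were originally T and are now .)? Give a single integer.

Step 1: +3 fires, +2 burnt (F count now 3)
Step 2: +3 fires, +3 burnt (F count now 3)
Step 3: +2 fires, +3 burnt (F count now 2)
Step 4: +4 fires, +2 burnt (F count now 4)
Step 5: +4 fires, +4 burnt (F count now 4)
Step 6: +1 fires, +4 burnt (F count now 1)
Step 7: +0 fires, +1 burnt (F count now 0)
Fire out after step 7
Initially T: 18, now '.': 29
Total burnt (originally-T cells now '.'): 17

Answer: 17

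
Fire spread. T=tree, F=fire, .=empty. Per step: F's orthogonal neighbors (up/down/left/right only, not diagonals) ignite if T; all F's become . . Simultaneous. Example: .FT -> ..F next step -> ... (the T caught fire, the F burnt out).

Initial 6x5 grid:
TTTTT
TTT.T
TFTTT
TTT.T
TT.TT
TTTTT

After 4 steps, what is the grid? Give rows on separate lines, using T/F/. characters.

Step 1: 4 trees catch fire, 1 burn out
  TTTTT
  TFT.T
  F.FTT
  TFT.T
  TT.TT
  TTTTT
Step 2: 7 trees catch fire, 4 burn out
  TFTTT
  F.F.T
  ...FT
  F.F.T
  TF.TT
  TTTTT
Step 3: 5 trees catch fire, 7 burn out
  F.FTT
  ....T
  ....F
  ....T
  F..TT
  TFTTT
Step 4: 5 trees catch fire, 5 burn out
  ...FT
  ....F
  .....
  ....F
  ...TT
  F.FTT

...FT
....F
.....
....F
...TT
F.FTT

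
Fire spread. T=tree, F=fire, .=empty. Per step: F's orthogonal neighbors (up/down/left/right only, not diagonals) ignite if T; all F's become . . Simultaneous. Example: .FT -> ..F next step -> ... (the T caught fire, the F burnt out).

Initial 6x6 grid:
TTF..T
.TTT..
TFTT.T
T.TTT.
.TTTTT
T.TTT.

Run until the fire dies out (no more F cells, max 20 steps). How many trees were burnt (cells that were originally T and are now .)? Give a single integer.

Answer: 20

Derivation:
Step 1: +5 fires, +2 burnt (F count now 5)
Step 2: +5 fires, +5 burnt (F count now 5)
Step 3: +2 fires, +5 burnt (F count now 2)
Step 4: +4 fires, +2 burnt (F count now 4)
Step 5: +2 fires, +4 burnt (F count now 2)
Step 6: +2 fires, +2 burnt (F count now 2)
Step 7: +0 fires, +2 burnt (F count now 0)
Fire out after step 7
Initially T: 23, now '.': 33
Total burnt (originally-T cells now '.'): 20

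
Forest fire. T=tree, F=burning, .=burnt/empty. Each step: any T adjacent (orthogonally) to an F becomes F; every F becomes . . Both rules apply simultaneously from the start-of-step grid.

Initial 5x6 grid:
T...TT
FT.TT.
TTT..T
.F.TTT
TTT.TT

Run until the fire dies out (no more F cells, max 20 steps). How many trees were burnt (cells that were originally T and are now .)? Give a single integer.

Answer: 8

Derivation:
Step 1: +5 fires, +2 burnt (F count now 5)
Step 2: +3 fires, +5 burnt (F count now 3)
Step 3: +0 fires, +3 burnt (F count now 0)
Fire out after step 3
Initially T: 18, now '.': 20
Total burnt (originally-T cells now '.'): 8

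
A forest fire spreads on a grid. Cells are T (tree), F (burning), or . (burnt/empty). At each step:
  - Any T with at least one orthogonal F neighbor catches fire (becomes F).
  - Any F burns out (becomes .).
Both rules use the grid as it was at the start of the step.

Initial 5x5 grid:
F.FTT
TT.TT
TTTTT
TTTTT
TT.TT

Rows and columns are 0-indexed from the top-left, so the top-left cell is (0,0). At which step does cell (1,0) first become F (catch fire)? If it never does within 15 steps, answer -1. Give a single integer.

Step 1: cell (1,0)='F' (+2 fires, +2 burnt)
  -> target ignites at step 1
Step 2: cell (1,0)='.' (+4 fires, +2 burnt)
Step 3: cell (1,0)='.' (+4 fires, +4 burnt)
Step 4: cell (1,0)='.' (+5 fires, +4 burnt)
Step 5: cell (1,0)='.' (+4 fires, +5 burnt)
Step 6: cell (1,0)='.' (+1 fires, +4 burnt)
Step 7: cell (1,0)='.' (+0 fires, +1 burnt)
  fire out at step 7

1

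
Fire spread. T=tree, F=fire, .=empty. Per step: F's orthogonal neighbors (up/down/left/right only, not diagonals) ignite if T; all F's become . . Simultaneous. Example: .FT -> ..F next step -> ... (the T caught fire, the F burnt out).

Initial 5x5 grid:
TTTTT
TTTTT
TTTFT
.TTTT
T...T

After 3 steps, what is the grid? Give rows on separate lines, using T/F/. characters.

Step 1: 4 trees catch fire, 1 burn out
  TTTTT
  TTTFT
  TTF.F
  .TTFT
  T...T
Step 2: 6 trees catch fire, 4 burn out
  TTTFT
  TTF.F
  TF...
  .TF.F
  T...T
Step 3: 6 trees catch fire, 6 burn out
  TTF.F
  TF...
  F....
  .F...
  T...F

TTF.F
TF...
F....
.F...
T...F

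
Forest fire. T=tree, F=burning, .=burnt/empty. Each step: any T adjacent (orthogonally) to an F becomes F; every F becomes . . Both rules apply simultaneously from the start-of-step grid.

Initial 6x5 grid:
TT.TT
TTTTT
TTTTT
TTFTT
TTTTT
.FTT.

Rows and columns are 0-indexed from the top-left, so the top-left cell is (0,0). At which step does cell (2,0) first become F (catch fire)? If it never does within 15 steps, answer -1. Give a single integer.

Step 1: cell (2,0)='T' (+6 fires, +2 burnt)
Step 2: cell (2,0)='T' (+8 fires, +6 burnt)
Step 3: cell (2,0)='F' (+5 fires, +8 burnt)
  -> target ignites at step 3
Step 4: cell (2,0)='.' (+4 fires, +5 burnt)
Step 5: cell (2,0)='.' (+2 fires, +4 burnt)
Step 6: cell (2,0)='.' (+0 fires, +2 burnt)
  fire out at step 6

3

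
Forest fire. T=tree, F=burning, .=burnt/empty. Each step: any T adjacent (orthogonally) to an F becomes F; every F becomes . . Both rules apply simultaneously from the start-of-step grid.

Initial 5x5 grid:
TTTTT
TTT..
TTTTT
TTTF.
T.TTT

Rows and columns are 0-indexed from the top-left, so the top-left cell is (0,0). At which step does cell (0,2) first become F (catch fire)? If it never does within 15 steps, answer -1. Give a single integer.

Step 1: cell (0,2)='T' (+3 fires, +1 burnt)
Step 2: cell (0,2)='T' (+5 fires, +3 burnt)
Step 3: cell (0,2)='T' (+3 fires, +5 burnt)
Step 4: cell (0,2)='F' (+4 fires, +3 burnt)
  -> target ignites at step 4
Step 5: cell (0,2)='.' (+3 fires, +4 burnt)
Step 6: cell (0,2)='.' (+2 fires, +3 burnt)
Step 7: cell (0,2)='.' (+0 fires, +2 burnt)
  fire out at step 7

4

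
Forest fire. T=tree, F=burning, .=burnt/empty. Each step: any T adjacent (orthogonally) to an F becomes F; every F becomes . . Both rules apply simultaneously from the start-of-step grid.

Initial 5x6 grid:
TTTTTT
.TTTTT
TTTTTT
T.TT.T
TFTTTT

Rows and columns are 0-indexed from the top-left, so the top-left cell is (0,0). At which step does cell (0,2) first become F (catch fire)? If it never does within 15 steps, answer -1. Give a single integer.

Step 1: cell (0,2)='T' (+2 fires, +1 burnt)
Step 2: cell (0,2)='T' (+3 fires, +2 burnt)
Step 3: cell (0,2)='T' (+4 fires, +3 burnt)
Step 4: cell (0,2)='T' (+4 fires, +4 burnt)
Step 5: cell (0,2)='F' (+5 fires, +4 burnt)
  -> target ignites at step 5
Step 6: cell (0,2)='.' (+4 fires, +5 burnt)
Step 7: cell (0,2)='.' (+3 fires, +4 burnt)
Step 8: cell (0,2)='.' (+1 fires, +3 burnt)
Step 9: cell (0,2)='.' (+0 fires, +1 burnt)
  fire out at step 9

5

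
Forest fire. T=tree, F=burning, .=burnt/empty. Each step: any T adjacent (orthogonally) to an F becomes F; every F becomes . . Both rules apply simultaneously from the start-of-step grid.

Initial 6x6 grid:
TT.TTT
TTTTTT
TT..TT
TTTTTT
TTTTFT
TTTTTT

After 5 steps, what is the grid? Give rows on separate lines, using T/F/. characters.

Step 1: 4 trees catch fire, 1 burn out
  TT.TTT
  TTTTTT
  TT..TT
  TTTTFT
  TTTF.F
  TTTTFT
Step 2: 6 trees catch fire, 4 burn out
  TT.TTT
  TTTTTT
  TT..FT
  TTTF.F
  TTF...
  TTTF.F
Step 3: 5 trees catch fire, 6 burn out
  TT.TTT
  TTTTFT
  TT...F
  TTF...
  TF....
  TTF...
Step 4: 6 trees catch fire, 5 burn out
  TT.TFT
  TTTF.F
  TT....
  TF....
  F.....
  TF....
Step 5: 6 trees catch fire, 6 burn out
  TT.F.F
  TTF...
  TF....
  F.....
  ......
  F.....

TT.F.F
TTF...
TF....
F.....
......
F.....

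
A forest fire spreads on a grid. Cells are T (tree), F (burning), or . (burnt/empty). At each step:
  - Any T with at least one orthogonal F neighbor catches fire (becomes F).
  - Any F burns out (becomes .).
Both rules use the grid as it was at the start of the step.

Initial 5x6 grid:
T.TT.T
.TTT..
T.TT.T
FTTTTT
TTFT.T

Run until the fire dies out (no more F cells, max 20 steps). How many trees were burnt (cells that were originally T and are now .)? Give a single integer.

Step 1: +6 fires, +2 burnt (F count now 6)
Step 2: +2 fires, +6 burnt (F count now 2)
Step 3: +3 fires, +2 burnt (F count now 3)
Step 4: +4 fires, +3 burnt (F count now 4)
Step 5: +3 fires, +4 burnt (F count now 3)
Step 6: +0 fires, +3 burnt (F count now 0)
Fire out after step 6
Initially T: 20, now '.': 28
Total burnt (originally-T cells now '.'): 18

Answer: 18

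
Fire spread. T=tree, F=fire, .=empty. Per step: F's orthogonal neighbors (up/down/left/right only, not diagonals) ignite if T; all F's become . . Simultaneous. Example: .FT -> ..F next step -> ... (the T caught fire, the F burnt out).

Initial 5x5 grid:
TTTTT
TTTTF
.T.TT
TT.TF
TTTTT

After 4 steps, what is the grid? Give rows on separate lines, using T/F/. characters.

Step 1: 5 trees catch fire, 2 burn out
  TTTTF
  TTTF.
  .T.TF
  TT.F.
  TTTTF
Step 2: 4 trees catch fire, 5 burn out
  TTTF.
  TTF..
  .T.F.
  TT...
  TTTF.
Step 3: 3 trees catch fire, 4 burn out
  TTF..
  TF...
  .T...
  TT...
  TTF..
Step 4: 4 trees catch fire, 3 burn out
  TF...
  F....
  .F...
  TT...
  TF...

TF...
F....
.F...
TT...
TF...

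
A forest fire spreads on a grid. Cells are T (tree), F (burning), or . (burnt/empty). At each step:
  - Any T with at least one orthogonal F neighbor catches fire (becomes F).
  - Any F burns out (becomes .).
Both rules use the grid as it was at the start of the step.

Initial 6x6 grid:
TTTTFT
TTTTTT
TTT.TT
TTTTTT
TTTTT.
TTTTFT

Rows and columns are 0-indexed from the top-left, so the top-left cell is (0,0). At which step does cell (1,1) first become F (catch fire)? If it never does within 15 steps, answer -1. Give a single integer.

Step 1: cell (1,1)='T' (+6 fires, +2 burnt)
Step 2: cell (1,1)='T' (+7 fires, +6 burnt)
Step 3: cell (1,1)='T' (+7 fires, +7 burnt)
Step 4: cell (1,1)='F' (+6 fires, +7 burnt)
  -> target ignites at step 4
Step 5: cell (1,1)='.' (+4 fires, +6 burnt)
Step 6: cell (1,1)='.' (+2 fires, +4 burnt)
Step 7: cell (1,1)='.' (+0 fires, +2 burnt)
  fire out at step 7

4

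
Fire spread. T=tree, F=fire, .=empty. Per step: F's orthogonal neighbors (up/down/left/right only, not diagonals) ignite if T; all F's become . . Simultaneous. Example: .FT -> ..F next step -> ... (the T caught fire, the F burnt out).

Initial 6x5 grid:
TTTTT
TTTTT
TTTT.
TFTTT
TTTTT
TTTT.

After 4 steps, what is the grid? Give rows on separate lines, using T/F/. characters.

Step 1: 4 trees catch fire, 1 burn out
  TTTTT
  TTTTT
  TFTT.
  F.FTT
  TFTTT
  TTTT.
Step 2: 7 trees catch fire, 4 burn out
  TTTTT
  TFTTT
  F.FT.
  ...FT
  F.FTT
  TFTT.
Step 3: 8 trees catch fire, 7 burn out
  TFTTT
  F.FTT
  ...F.
  ....F
  ...FT
  F.FT.
Step 4: 5 trees catch fire, 8 burn out
  F.FTT
  ...FT
  .....
  .....
  ....F
  ...F.

F.FTT
...FT
.....
.....
....F
...F.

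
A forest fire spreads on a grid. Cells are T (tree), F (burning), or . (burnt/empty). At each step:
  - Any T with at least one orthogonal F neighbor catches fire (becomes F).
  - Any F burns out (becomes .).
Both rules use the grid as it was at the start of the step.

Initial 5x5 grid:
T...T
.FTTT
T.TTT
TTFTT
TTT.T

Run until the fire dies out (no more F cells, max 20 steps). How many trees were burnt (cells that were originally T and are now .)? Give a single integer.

Answer: 16

Derivation:
Step 1: +5 fires, +2 burnt (F count now 5)
Step 2: +5 fires, +5 burnt (F count now 5)
Step 3: +5 fires, +5 burnt (F count now 5)
Step 4: +1 fires, +5 burnt (F count now 1)
Step 5: +0 fires, +1 burnt (F count now 0)
Fire out after step 5
Initially T: 17, now '.': 24
Total burnt (originally-T cells now '.'): 16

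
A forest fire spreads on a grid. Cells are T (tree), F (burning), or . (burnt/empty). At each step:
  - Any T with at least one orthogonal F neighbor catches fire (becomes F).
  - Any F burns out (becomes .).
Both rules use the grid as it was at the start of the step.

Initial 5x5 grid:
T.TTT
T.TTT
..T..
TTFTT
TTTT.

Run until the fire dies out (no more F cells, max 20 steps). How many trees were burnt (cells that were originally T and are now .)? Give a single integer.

Step 1: +4 fires, +1 burnt (F count now 4)
Step 2: +5 fires, +4 burnt (F count now 5)
Step 3: +3 fires, +5 burnt (F count now 3)
Step 4: +2 fires, +3 burnt (F count now 2)
Step 5: +1 fires, +2 burnt (F count now 1)
Step 6: +0 fires, +1 burnt (F count now 0)
Fire out after step 6
Initially T: 17, now '.': 23
Total burnt (originally-T cells now '.'): 15

Answer: 15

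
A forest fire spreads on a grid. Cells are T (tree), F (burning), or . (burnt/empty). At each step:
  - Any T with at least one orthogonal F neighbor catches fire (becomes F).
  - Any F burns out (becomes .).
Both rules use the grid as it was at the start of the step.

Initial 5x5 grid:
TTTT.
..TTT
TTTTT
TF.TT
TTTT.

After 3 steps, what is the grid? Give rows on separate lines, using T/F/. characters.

Step 1: 3 trees catch fire, 1 burn out
  TTTT.
  ..TTT
  TFTTT
  F..TT
  TFTT.
Step 2: 4 trees catch fire, 3 burn out
  TTTT.
  ..TTT
  F.FTT
  ...TT
  F.FT.
Step 3: 3 trees catch fire, 4 burn out
  TTTT.
  ..FTT
  ...FT
  ...TT
  ...F.

TTTT.
..FTT
...FT
...TT
...F.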